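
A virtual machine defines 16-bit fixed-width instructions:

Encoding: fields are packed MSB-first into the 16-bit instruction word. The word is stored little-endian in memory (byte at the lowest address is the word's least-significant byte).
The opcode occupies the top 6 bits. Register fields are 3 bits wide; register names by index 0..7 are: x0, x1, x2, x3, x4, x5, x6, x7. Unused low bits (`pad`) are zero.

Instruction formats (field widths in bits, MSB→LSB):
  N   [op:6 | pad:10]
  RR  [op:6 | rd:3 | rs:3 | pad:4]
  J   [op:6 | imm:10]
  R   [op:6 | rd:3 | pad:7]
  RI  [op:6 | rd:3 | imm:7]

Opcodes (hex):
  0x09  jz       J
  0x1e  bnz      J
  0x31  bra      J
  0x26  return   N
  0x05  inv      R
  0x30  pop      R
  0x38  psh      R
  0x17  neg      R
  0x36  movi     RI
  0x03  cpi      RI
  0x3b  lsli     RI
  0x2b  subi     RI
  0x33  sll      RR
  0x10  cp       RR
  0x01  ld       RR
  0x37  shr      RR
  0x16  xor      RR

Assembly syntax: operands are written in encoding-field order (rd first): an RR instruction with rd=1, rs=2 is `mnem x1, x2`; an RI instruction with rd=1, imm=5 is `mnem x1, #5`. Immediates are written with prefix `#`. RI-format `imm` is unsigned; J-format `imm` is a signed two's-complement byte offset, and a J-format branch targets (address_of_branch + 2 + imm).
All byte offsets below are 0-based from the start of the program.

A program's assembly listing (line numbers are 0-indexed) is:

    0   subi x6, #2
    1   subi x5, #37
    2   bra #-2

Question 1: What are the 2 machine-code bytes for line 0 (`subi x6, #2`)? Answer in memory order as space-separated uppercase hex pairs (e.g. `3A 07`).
02 AF

line 0 (subi): pack op=0x2b:6|rd=6:3|imm=2:7 = 0xaf02; little→ 02 af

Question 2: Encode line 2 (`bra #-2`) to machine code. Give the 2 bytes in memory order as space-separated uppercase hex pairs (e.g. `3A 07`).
2. bra fields op=0x31:6|imm=-2:10 → word c7feh → fe c7

FE C7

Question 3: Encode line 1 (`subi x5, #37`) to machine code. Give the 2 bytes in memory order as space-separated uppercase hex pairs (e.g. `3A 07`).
1. subi fields op=0x2b:6|rd=5:3|imm=37:7 → word aea5h → a5 ae

A5 AE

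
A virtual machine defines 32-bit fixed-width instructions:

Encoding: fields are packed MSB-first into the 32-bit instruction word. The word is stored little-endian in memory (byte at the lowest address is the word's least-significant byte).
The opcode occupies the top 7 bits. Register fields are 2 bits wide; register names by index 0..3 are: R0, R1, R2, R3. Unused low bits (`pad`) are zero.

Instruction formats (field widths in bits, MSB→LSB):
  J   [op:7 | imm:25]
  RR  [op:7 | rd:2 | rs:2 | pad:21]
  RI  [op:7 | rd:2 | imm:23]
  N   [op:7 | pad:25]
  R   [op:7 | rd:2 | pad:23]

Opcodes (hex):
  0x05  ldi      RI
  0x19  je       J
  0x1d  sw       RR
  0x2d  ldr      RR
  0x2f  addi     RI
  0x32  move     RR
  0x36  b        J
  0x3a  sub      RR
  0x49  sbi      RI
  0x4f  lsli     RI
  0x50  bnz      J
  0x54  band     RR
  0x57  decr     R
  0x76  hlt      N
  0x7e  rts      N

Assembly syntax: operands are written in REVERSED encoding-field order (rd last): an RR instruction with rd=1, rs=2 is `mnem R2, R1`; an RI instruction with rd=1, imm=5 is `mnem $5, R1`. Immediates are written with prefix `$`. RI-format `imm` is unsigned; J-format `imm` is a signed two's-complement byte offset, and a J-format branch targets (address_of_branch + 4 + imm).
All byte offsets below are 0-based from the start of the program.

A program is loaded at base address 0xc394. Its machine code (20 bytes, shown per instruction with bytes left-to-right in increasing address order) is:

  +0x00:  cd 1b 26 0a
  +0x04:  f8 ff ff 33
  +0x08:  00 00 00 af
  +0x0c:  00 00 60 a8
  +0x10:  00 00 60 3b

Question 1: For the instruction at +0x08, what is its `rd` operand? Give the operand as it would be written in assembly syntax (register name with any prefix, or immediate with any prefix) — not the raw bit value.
[08] 00 00 00 af → 0xaf000000
  op=0xaf000000>>25=0x57 ⇒ decr (R)
  rd@[24:23]=0x2 ⇒ R2

R2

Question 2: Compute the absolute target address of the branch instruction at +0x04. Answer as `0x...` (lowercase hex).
0xc394

@+04  little-endian(f8 ff ff 33) = 0x33fffff8
  top 7b → 0x19 → je [J]
  [24:0] imm=33554424 (s25→-8) = $-8
  target = base 0xc394 + off 0x04 + 4 + imm -8 = 0xc394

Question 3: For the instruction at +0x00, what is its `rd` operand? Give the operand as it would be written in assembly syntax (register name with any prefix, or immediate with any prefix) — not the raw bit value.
R0

@+00  little-endian(cd 1b 26 0a) = 0x0a261bcd
  op=0x0a261bcd>>25=0x5 ⇒ ldi (RI)
  rd@[24:23]=0x0 ⇒ R0
  imm@[22:0]=0x261bcd ⇒ $2497485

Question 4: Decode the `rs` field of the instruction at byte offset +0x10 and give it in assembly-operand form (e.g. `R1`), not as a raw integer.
R3

@+10  little-endian(00 00 60 3b) = 0x3b600000
  op=0x3b600000>>25=0x1d ⇒ sw (RR)
  [24:23] rd=2 = R2
  [22:21] rs=3 = R3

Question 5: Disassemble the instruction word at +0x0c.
off 0x0c: read 00 00 60 a8 as little → 0xa8600000
  op=0xa8600000>>25=0x54 ⇒ band (RR)
  [24:23] rd=0 = R0
  [22:21] rs=3 = R3

band R3, R0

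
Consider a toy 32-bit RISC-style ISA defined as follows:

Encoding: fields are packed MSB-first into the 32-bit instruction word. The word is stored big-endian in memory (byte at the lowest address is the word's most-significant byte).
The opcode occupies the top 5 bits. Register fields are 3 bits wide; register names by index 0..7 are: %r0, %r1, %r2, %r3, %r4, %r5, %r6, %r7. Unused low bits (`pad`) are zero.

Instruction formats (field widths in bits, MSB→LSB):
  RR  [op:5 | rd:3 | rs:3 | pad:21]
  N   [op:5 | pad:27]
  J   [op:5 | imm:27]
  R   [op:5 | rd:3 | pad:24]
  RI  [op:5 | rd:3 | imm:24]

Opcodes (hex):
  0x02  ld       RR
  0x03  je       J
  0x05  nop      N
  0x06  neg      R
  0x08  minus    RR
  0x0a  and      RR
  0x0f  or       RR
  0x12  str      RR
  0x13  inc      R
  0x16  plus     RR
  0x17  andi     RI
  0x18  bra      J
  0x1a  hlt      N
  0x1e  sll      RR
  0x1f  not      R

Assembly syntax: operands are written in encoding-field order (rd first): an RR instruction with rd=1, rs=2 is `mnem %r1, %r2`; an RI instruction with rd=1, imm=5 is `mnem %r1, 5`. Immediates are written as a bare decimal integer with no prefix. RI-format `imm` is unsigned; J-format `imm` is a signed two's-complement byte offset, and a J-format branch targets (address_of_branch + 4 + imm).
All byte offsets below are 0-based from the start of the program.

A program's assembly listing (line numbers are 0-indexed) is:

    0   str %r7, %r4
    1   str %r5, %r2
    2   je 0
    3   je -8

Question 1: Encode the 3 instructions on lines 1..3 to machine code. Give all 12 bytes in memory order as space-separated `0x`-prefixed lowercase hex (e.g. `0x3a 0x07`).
0x95 0x40 0x00 0x00 0x18 0x00 0x00 0x00 0x1f 0xff 0xff 0xf8

1. str fields op=0x12:5|rd=5:3|rs=2:3|pad=0:21 → word 95400000h → 95 40 00 00
2. je fields op=0x3:5|imm=0:27 → word 18000000h → 18 00 00 00
3. je fields op=0x3:5|imm=-8:27 → word 1ffffff8h → 1f ff ff f8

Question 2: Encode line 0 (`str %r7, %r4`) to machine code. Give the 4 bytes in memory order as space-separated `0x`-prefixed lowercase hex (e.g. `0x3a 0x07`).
0x97 0x80 0x00 0x00

0. str fields op=0x12:5|rd=7:3|rs=4:3|pad=0:21 → word 97800000h → 97 80 00 00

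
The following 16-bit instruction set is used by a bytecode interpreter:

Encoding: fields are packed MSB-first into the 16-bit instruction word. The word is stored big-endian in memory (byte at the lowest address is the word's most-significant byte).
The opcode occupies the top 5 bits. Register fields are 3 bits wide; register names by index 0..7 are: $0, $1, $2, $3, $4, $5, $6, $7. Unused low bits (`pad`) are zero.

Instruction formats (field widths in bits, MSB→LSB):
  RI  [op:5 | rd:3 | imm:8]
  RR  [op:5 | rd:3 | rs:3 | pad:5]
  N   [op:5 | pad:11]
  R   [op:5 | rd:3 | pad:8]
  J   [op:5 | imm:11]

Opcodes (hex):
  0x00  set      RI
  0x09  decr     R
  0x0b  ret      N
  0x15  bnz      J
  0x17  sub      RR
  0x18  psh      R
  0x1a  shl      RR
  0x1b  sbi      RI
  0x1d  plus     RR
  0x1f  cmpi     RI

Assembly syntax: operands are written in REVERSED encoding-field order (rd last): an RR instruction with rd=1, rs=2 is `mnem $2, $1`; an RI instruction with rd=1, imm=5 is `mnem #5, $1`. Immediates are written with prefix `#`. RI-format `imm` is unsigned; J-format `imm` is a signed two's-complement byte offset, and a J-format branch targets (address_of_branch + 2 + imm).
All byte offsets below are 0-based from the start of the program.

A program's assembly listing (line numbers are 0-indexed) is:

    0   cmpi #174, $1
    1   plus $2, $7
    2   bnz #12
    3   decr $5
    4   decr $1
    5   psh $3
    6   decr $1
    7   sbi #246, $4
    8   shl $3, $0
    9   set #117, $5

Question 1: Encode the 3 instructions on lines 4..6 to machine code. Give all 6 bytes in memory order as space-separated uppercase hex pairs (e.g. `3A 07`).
49 00 C3 00 49 00

line 4 (decr): pack op=0x9:5|rd=1:3|pad=0:8 = 0x4900; big→ 49 00
line 5 (psh): pack op=0x18:5|rd=3:3|pad=0:8 = 0xc300; big→ c3 00
line 6 (decr): pack op=0x9:5|rd=1:3|pad=0:8 = 0x4900; big→ 49 00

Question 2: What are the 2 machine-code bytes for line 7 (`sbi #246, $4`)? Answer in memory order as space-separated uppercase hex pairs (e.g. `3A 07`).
line 7 (sbi): pack op=0x1b:5|rd=4:3|imm=246:8 = 0xdcf6; big→ dc f6

DC F6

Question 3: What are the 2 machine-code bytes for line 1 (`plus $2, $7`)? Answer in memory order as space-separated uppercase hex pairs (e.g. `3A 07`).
EF 40

line 1 (plus): pack op=0x1d:5|rd=7:3|rs=2:3|pad=0:5 = 0xef40; big→ ef 40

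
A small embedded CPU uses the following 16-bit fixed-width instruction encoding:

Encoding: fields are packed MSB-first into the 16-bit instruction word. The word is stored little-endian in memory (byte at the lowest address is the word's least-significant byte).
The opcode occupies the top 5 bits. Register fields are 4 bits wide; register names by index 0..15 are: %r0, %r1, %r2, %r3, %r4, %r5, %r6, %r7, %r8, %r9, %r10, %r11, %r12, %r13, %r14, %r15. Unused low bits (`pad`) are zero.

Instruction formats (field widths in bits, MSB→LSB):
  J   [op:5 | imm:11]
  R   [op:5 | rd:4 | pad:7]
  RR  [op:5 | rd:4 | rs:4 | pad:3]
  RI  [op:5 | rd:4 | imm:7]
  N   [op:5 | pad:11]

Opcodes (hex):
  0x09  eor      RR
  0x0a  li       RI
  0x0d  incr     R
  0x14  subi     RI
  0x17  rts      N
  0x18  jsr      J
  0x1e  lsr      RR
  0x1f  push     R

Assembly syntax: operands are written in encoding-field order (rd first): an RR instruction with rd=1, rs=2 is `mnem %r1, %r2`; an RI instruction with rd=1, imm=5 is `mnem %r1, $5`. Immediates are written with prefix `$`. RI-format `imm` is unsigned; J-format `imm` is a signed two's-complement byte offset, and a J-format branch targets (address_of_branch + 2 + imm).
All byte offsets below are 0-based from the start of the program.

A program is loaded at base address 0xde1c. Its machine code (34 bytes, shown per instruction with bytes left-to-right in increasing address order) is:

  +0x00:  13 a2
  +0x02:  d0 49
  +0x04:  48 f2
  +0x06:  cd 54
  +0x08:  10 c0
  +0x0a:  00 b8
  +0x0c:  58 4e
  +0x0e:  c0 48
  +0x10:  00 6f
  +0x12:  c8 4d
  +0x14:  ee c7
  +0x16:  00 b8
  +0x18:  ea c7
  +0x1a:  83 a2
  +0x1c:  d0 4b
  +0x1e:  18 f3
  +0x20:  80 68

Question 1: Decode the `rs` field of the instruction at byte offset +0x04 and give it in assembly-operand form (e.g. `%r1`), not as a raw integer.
@+04  little-endian(48 f2) = 0xf248
  opcode bits[15:11]=0x1e: lsr/RR
  [10:7] rd=4 = %r4
  [6:3] rs=9 = %r9

%r9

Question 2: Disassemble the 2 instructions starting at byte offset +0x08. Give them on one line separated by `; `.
off 0x08: read 10 c0 as little → 0xc010
  op=0xc010>>11=0x18 ⇒ jsr (J)
  imm: (w>>0)&0x7ff=0x10 → $16
off 0x0a: read 00 b8 as little → 0xb800
  op=0xb800>>11=0x17 ⇒ rts (N)

jsr $16; rts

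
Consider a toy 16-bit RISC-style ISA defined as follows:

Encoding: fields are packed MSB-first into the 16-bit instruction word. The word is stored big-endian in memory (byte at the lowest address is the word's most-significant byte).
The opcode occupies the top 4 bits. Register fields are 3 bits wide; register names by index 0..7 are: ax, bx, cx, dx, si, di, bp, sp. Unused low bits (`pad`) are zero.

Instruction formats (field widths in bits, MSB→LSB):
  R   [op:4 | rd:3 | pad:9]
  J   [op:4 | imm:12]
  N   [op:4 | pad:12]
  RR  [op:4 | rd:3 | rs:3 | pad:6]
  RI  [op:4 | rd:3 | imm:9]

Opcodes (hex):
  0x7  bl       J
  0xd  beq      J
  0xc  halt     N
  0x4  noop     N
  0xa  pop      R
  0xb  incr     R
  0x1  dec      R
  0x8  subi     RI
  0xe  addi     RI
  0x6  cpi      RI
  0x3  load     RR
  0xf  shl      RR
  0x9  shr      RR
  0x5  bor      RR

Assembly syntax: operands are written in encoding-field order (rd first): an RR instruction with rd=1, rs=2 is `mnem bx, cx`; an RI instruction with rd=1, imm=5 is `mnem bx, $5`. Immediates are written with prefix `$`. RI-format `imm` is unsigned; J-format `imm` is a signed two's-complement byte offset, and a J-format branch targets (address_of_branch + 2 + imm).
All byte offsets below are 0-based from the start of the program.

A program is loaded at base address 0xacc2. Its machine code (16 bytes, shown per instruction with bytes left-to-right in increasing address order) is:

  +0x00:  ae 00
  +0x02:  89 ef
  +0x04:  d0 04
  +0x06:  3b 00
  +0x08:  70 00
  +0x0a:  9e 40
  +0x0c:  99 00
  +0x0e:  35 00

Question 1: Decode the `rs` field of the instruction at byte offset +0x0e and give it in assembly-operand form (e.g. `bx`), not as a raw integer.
si

+0x0e: 35 00 ⇒ word 0x3500 (big)
  opcode bits[15:12]=0x3: load/RR
  rd@[11:9]=0x2 ⇒ cx
  rs@[8:6]=0x4 ⇒ si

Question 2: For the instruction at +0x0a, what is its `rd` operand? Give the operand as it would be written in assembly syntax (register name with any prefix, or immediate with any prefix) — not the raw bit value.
[0a] 9e 40 → 0x9e40
  opcode bits[15:12]=0x9: shr/RR
  rd@[11:9]=0x7 ⇒ sp
  rs@[8:6]=0x1 ⇒ bx

sp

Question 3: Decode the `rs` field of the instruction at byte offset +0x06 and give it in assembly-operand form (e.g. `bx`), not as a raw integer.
@+06  big-endian(3b 00) = 0x3b00
  op=0x3b00>>12=0x3 ⇒ load (RR)
  rd: (w>>9)&0x7=0x5 → di
  rs: (w>>6)&0x7=0x4 → si

si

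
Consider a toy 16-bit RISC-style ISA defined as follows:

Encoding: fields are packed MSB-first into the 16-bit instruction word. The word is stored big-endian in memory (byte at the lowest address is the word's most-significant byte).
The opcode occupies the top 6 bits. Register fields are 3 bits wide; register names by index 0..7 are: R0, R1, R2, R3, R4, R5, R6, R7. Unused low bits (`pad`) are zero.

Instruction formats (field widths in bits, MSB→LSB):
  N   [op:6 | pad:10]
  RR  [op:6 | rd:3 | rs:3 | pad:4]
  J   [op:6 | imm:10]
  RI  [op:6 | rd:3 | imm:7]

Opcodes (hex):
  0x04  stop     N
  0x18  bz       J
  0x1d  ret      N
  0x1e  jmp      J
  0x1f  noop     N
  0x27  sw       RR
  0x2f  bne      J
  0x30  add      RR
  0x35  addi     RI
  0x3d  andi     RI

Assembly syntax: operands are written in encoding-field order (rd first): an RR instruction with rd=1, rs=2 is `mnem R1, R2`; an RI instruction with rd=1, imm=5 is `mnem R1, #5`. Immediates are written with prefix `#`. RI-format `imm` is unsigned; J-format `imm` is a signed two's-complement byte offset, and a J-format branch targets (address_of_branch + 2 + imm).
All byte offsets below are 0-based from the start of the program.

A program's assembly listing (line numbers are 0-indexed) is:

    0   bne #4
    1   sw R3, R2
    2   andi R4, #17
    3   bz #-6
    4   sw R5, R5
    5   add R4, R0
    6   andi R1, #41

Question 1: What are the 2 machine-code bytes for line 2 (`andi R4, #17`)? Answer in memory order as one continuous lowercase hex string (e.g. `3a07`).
L2: andi op=0x3d:6|rd=4:3|imm=17:7 ⇒ 0xf611 ⇒ big f6 11

f611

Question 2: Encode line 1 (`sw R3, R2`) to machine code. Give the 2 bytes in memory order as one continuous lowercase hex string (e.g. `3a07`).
9da0

L1: sw op=0x27:6|rd=3:3|rs=2:3|pad=0:4 ⇒ 0x9da0 ⇒ big 9d a0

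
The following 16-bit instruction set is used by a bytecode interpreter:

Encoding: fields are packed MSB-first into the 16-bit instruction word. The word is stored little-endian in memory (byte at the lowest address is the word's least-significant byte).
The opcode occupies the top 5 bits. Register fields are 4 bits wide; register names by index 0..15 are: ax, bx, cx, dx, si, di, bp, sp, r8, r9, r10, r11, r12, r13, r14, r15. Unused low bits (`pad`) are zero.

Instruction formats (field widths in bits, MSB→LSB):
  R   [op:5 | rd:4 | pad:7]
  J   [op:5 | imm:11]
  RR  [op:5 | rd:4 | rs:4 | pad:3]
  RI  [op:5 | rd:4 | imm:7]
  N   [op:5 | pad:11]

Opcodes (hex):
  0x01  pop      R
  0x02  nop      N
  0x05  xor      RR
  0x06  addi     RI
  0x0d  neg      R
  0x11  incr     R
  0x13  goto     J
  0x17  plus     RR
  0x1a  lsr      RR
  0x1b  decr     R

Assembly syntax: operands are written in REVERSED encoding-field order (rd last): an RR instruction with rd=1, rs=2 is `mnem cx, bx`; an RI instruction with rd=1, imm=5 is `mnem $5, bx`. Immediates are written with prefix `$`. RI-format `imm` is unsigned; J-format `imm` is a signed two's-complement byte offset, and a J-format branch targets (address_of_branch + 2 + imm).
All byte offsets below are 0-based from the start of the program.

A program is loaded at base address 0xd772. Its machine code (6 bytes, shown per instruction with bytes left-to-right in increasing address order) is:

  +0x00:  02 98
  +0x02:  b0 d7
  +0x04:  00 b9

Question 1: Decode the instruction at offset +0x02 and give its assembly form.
lsr bp, r15

+0x02: b0 d7 ⇒ word 0xd7b0 (little)
  op=0xd7b0>>11=0x1a ⇒ lsr (RR)
  [10:7] rd=15 = r15
  [6:3] rs=6 = bp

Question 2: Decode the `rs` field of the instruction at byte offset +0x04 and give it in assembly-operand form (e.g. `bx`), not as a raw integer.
ax

off 0x04: read 00 b9 as little → 0xb900
  op=0xb900>>11=0x17 ⇒ plus (RR)
  rd: (w>>7)&0xf=0x2 → cx
  rs: (w>>3)&0xf=0x0 → ax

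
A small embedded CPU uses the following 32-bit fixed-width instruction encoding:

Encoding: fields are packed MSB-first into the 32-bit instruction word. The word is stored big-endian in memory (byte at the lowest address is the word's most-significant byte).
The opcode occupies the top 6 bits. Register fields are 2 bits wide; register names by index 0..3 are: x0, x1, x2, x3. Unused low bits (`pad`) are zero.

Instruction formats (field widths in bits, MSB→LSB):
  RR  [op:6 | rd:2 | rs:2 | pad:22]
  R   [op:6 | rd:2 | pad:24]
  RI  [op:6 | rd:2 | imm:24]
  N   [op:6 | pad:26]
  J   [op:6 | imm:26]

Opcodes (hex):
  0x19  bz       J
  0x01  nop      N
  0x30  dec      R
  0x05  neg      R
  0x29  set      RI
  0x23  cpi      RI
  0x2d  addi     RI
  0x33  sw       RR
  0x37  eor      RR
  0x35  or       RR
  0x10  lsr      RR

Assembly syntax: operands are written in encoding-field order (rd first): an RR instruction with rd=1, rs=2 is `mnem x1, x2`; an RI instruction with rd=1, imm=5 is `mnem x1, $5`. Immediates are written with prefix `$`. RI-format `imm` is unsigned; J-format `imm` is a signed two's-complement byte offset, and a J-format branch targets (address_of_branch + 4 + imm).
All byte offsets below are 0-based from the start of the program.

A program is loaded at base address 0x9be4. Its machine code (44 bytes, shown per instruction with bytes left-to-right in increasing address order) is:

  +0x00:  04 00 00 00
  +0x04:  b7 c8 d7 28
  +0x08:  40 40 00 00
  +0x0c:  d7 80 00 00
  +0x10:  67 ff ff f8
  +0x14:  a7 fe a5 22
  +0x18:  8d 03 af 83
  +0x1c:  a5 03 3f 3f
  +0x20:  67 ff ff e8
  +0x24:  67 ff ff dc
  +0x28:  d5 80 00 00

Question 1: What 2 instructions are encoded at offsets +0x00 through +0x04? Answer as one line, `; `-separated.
off 0x00: read 04 00 00 00 as big → 0x04000000
  opcode bits[31:26]=0x1: nop/N
off 0x04: read b7 c8 d7 28 as big → 0xb7c8d728
  opcode bits[31:26]=0x2d: addi/RI
  rd@[25:24]=0x3 ⇒ x3
  imm@[23:0]=0xc8d728 ⇒ $13162280

nop; addi x3, $13162280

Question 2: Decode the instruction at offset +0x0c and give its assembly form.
or x3, x2

off 0x0c: read d7 80 00 00 as big → 0xd7800000
  op=0xd7800000>>26=0x35 ⇒ or (RR)
  rd@[25:24]=0x3 ⇒ x3
  rs@[23:22]=0x2 ⇒ x2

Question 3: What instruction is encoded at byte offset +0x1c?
set x1, $212799

off 0x1c: read a5 03 3f 3f as big → 0xa5033f3f
  op=0xa5033f3f>>26=0x29 ⇒ set (RI)
  rd: (w>>24)&0x3=0x1 → x1
  imm: (w>>0)&0xffffff=0x33f3f → $212799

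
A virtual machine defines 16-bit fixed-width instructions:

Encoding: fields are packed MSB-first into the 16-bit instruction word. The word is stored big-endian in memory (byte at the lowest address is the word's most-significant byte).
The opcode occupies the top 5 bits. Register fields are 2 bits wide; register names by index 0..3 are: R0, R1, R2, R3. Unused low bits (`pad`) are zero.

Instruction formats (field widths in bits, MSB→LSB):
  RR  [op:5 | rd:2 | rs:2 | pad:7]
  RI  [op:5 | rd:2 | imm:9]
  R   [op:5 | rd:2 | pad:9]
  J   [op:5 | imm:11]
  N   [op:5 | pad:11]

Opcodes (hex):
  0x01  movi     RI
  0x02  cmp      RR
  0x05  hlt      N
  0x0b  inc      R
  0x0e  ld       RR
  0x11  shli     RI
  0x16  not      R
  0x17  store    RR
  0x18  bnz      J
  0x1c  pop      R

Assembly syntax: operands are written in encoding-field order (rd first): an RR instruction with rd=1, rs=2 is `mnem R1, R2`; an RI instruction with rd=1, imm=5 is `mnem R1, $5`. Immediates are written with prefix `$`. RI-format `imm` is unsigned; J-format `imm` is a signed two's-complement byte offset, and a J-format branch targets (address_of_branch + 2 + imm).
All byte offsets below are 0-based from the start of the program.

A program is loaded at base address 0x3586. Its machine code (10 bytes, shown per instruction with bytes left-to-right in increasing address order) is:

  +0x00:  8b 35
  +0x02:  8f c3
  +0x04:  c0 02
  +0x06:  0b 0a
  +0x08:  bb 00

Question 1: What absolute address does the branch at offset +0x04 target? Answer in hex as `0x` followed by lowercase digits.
0x358e

+0x04: c0 02 ⇒ word 0xc002 (big)
  op=0xc002>>11=0x18 ⇒ bnz (J)
  [10:0] imm=2 = $2
  target = base 0x3586 + off 0x04 + 2 + imm 2 = 0x358e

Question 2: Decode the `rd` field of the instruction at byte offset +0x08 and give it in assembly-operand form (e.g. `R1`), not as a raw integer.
[08] bb 00 → 0xbb00
  op=0xbb00>>11=0x17 ⇒ store (RR)
  [10:9] rd=1 = R1
  [8:7] rs=2 = R2

R1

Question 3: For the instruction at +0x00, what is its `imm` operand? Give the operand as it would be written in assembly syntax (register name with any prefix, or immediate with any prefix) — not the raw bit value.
off 0x00: read 8b 35 as big → 0x8b35
  op=0x8b35>>11=0x11 ⇒ shli (RI)
  [10:9] rd=1 = R1
  [8:0] imm=309 = $309

$309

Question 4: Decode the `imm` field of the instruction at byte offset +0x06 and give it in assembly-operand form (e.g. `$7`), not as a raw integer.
[06] 0b 0a → 0x0b0a
  op=0x0b0a>>11=0x1 ⇒ movi (RI)
  rd: (w>>9)&0x3=0x1 → R1
  imm: (w>>0)&0x1ff=0x10a → $266

$266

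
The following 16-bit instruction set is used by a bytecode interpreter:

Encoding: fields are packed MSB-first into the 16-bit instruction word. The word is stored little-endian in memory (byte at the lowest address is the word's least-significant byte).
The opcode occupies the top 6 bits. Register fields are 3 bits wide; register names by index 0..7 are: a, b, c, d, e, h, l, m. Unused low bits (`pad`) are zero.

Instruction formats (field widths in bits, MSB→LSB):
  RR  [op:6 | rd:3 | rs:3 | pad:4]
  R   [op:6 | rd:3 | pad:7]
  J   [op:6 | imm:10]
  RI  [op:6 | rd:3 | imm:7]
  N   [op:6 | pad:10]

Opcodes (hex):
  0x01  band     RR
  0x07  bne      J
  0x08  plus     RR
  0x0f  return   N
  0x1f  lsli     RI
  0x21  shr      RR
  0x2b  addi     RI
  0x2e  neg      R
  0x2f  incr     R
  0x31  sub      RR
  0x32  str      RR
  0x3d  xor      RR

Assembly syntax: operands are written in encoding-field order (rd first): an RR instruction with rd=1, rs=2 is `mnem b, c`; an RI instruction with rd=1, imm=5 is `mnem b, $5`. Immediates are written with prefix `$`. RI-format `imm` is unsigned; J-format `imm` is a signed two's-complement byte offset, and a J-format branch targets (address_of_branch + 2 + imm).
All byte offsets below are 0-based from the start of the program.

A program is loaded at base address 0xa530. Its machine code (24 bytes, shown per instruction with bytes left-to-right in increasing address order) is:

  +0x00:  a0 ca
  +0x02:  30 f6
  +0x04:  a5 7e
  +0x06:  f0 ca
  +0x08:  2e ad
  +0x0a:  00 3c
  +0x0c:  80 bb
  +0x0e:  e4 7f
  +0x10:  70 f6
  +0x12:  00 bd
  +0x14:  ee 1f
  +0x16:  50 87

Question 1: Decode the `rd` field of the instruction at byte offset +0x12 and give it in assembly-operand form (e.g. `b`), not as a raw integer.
c

off 0x12: read 00 bd as little → 0xbd00
  top 6b → 0x2f → incr [R]
  rd: (w>>7)&0x7=0x2 → c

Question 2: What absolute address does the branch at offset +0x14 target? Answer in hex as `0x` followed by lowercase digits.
0xa534

@+14  little-endian(ee 1f) = 0x1fee
  op=0x1fee>>10=0x7 ⇒ bne (J)
  imm: (w>>0)&0x3ff=0x3ee (s10→-18) → $-18
  target = base 0xa530 + off 0x14 + 2 + imm -18 = 0xa534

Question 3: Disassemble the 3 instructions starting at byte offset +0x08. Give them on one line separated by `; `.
off 0x08: read 2e ad as little → 0xad2e
  op=0xad2e>>10=0x2b ⇒ addi (RI)
  rd: (w>>7)&0x7=0x2 → c
  imm: (w>>0)&0x7f=0x2e → $46
off 0x0a: read 00 3c as little → 0x3c00
  op=0x3c00>>10=0xf ⇒ return (N)
off 0x0c: read 80 bb as little → 0xbb80
  op=0xbb80>>10=0x2e ⇒ neg (R)
  rd: (w>>7)&0x7=0x7 → m

addi c, $46; return; neg m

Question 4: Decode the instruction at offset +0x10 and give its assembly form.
@+10  little-endian(70 f6) = 0xf670
  opcode bits[15:10]=0x3d: xor/RR
  rd: (w>>7)&0x7=0x4 → e
  rs: (w>>4)&0x7=0x7 → m

xor e, m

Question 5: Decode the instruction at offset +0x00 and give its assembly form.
str h, c

[00] a0 ca → 0xcaa0
  op=0xcaa0>>10=0x32 ⇒ str (RR)
  rd@[9:7]=0x5 ⇒ h
  rs@[6:4]=0x2 ⇒ c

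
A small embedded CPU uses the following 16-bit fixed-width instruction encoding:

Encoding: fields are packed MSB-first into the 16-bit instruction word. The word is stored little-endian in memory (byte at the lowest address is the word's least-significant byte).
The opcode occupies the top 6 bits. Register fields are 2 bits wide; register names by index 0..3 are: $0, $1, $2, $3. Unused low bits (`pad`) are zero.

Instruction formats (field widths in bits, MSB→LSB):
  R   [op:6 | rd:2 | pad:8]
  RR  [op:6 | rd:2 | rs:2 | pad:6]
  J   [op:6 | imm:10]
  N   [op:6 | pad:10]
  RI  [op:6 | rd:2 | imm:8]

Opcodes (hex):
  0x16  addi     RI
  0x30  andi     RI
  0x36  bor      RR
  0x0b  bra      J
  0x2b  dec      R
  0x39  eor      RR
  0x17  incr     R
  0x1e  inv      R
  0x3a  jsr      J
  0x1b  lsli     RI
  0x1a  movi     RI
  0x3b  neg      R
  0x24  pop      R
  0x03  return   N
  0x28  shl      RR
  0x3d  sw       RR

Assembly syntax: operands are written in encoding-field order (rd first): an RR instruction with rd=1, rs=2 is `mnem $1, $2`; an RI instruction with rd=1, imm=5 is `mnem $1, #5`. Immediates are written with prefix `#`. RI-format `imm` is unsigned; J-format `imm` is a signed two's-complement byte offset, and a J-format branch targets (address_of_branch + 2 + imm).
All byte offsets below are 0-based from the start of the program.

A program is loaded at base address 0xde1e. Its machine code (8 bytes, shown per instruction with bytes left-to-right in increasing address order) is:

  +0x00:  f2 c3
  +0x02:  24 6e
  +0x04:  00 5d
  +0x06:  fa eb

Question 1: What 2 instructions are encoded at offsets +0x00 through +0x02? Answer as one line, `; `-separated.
+0x00: f2 c3 ⇒ word 0xc3f2 (little)
  top 6b → 0x30 → andi [RI]
  [9:8] rd=3 = $3
  [7:0] imm=242 = #242
+0x02: 24 6e ⇒ word 0x6e24 (little)
  top 6b → 0x1b → lsli [RI]
  [9:8] rd=2 = $2
  [7:0] imm=36 = #36

andi $3, #242; lsli $2, #36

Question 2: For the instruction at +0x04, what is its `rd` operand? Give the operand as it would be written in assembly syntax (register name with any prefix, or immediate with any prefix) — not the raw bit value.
$1

[04] 00 5d → 0x5d00
  op=0x5d00>>10=0x17 ⇒ incr (R)
  [9:8] rd=1 = $1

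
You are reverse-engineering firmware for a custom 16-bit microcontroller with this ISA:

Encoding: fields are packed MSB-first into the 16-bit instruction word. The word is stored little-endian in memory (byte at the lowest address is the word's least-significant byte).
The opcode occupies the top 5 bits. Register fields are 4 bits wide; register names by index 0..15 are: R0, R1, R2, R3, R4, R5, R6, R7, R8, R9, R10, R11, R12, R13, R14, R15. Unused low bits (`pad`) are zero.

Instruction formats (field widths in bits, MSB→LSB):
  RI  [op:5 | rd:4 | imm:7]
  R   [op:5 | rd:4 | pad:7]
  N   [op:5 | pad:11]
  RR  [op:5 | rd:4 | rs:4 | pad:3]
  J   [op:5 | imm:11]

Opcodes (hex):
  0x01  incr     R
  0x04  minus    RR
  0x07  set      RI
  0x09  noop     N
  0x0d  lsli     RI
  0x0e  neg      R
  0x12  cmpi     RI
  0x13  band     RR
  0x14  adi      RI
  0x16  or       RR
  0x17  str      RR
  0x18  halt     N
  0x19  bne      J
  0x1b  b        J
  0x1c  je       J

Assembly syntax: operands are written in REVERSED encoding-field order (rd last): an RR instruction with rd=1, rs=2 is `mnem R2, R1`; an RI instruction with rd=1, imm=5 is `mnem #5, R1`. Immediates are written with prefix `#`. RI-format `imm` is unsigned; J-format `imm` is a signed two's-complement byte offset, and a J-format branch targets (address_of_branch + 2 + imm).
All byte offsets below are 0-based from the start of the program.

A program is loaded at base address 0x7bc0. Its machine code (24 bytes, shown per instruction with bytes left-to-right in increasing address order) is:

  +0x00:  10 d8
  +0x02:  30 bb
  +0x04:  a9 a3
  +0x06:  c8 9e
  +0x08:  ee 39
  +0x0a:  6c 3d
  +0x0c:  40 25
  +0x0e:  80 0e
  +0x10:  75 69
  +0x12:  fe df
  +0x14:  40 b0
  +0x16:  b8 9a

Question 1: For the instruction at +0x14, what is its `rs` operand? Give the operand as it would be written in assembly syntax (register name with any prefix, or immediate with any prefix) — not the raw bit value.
R8

+0x14: 40 b0 ⇒ word 0xb040 (little)
  opcode bits[15:11]=0x16: or/RR
  [10:7] rd=0 = R0
  [6:3] rs=8 = R8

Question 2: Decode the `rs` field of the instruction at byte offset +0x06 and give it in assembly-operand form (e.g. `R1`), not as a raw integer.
R9

[06] c8 9e → 0x9ec8
  opcode bits[15:11]=0x13: band/RR
  rd@[10:7]=0xd ⇒ R13
  rs@[6:3]=0x9 ⇒ R9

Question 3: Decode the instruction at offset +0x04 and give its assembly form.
off 0x04: read a9 a3 as little → 0xa3a9
  top 5b → 0x14 → adi [RI]
  rd@[10:7]=0x7 ⇒ R7
  imm@[6:0]=0x29 ⇒ #41

adi #41, R7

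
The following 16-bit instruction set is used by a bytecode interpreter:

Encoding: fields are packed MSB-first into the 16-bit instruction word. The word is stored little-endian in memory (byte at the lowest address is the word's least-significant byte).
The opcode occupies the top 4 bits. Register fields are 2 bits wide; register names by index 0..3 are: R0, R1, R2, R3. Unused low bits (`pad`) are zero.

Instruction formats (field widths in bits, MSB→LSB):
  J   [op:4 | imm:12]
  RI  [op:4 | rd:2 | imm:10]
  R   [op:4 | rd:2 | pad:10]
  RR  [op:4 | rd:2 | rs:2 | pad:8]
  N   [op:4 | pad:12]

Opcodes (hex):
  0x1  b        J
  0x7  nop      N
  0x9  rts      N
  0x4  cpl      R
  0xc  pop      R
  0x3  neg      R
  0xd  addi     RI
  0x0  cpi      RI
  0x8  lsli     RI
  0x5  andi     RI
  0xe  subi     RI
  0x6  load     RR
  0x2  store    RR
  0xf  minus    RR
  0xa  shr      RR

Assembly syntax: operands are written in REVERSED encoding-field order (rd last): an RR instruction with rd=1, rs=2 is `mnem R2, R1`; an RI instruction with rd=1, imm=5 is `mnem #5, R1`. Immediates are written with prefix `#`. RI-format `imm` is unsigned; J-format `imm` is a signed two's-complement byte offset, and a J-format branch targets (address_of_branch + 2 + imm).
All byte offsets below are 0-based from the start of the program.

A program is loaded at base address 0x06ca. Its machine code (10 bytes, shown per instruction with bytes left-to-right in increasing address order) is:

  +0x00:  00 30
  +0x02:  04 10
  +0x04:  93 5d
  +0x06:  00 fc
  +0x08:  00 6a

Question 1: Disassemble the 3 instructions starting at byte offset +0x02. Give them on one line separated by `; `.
b #4; andi #403, R3; minus R0, R3

[02] 04 10 → 0x1004
  op=0x1004>>12=0x1 ⇒ b (J)
  imm@[11:0]=0x4 ⇒ #4
[04] 93 5d → 0x5d93
  op=0x5d93>>12=0x5 ⇒ andi (RI)
  rd@[11:10]=0x3 ⇒ R3
  imm@[9:0]=0x193 ⇒ #403
[06] 00 fc → 0xfc00
  op=0xfc00>>12=0xf ⇒ minus (RR)
  rd@[11:10]=0x3 ⇒ R3
  rs@[9:8]=0x0 ⇒ R0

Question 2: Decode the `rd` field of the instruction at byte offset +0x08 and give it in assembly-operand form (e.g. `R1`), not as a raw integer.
@+08  little-endian(00 6a) = 0x6a00
  top 4b → 0x6 → load [RR]
  rd: (w>>10)&0x3=0x2 → R2
  rs: (w>>8)&0x3=0x2 → R2

R2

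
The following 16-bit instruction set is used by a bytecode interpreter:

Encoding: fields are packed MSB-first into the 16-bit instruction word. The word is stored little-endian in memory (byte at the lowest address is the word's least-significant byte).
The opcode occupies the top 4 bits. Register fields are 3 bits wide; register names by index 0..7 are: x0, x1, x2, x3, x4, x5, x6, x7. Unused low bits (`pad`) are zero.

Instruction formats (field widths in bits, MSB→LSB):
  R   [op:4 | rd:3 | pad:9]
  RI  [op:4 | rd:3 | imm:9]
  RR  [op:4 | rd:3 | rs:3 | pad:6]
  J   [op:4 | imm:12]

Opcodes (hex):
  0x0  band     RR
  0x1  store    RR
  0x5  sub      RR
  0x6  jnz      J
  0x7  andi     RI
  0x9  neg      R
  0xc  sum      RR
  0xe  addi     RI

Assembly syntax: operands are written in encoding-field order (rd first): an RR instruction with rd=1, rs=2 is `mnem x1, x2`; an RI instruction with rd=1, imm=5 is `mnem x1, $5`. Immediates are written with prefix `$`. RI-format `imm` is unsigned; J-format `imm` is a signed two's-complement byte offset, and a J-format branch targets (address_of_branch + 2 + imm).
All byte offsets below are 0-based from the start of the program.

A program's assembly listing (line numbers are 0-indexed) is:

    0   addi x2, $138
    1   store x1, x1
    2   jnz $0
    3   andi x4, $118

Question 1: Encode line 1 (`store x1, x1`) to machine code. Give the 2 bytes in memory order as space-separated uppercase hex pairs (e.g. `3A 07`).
40 12

L1: store op=0x1:4|rd=1:3|rs=1:3|pad=0:6 ⇒ 0x1240 ⇒ little 40 12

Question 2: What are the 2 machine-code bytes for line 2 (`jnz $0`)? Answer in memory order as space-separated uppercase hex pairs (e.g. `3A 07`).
line 2 (jnz): pack op=0x6:4|imm=0:12 = 0x6000; little→ 00 60

00 60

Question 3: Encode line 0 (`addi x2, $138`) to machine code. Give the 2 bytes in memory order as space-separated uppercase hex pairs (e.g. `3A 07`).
L0: addi op=0xe:4|rd=2:3|imm=138:9 ⇒ 0xe48a ⇒ little 8a e4

8A E4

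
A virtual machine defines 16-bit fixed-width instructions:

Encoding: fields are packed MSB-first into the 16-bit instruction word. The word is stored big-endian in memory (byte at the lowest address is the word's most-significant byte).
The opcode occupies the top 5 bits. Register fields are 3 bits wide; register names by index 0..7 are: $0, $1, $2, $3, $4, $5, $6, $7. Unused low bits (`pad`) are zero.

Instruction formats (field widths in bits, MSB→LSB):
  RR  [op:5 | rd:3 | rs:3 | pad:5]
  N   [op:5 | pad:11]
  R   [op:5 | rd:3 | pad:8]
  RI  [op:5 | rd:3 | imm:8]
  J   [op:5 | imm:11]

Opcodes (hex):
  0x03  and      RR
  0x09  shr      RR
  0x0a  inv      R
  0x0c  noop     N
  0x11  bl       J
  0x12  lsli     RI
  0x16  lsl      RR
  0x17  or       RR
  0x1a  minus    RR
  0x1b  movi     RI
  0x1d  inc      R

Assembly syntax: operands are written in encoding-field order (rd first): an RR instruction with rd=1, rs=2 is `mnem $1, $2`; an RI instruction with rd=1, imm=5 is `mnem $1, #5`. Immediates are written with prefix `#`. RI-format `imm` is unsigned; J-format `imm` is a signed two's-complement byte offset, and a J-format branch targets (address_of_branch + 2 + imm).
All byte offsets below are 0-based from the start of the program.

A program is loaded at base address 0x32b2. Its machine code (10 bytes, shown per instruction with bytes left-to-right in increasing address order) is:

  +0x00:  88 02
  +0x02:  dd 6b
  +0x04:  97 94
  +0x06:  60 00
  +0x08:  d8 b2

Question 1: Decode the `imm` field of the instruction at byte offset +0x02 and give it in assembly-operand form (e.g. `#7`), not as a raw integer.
+0x02: dd 6b ⇒ word 0xdd6b (big)
  top 5b → 0x1b → movi [RI]
  rd@[10:8]=0x5 ⇒ $5
  imm@[7:0]=0x6b ⇒ #107

#107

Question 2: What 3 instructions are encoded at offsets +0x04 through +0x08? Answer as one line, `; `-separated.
+0x04: 97 94 ⇒ word 0x9794 (big)
  opcode bits[15:11]=0x12: lsli/RI
  rd@[10:8]=0x7 ⇒ $7
  imm@[7:0]=0x94 ⇒ #148
+0x06: 60 00 ⇒ word 0x6000 (big)
  opcode bits[15:11]=0xc: noop/N
+0x08: d8 b2 ⇒ word 0xd8b2 (big)
  opcode bits[15:11]=0x1b: movi/RI
  rd@[10:8]=0x0 ⇒ $0
  imm@[7:0]=0xb2 ⇒ #178

lsli $7, #148; noop; movi $0, #178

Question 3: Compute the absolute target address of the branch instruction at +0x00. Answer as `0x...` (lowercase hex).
[00] 88 02 → 0x8802
  top 5b → 0x11 → bl [J]
  [10:0] imm=2 = #2
  target = base 0x32b2 + off 0x00 + 2 + imm 2 = 0x32b6

0x32b6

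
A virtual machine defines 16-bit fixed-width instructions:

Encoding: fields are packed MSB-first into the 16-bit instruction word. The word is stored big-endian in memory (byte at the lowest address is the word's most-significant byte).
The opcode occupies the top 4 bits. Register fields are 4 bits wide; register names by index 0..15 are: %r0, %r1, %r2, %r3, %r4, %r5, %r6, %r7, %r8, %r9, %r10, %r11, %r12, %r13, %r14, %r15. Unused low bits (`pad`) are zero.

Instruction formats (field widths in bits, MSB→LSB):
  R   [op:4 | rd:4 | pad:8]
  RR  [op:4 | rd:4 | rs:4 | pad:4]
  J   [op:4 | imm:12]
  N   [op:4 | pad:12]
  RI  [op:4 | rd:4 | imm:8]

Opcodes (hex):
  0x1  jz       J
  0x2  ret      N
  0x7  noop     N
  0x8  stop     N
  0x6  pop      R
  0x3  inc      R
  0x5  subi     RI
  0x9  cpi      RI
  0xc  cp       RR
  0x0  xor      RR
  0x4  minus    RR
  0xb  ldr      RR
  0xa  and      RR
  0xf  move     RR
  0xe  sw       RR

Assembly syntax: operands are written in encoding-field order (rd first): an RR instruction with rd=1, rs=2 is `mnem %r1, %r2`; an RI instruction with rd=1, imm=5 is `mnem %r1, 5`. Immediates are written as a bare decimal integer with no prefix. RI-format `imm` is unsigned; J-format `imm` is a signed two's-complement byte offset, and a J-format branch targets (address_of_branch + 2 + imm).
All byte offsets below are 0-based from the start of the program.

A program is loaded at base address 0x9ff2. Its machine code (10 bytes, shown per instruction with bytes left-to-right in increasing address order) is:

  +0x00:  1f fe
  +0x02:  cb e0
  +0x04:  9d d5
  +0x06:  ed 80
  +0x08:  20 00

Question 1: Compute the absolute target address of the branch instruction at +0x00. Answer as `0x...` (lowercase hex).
0x9ff2

@+00  big-endian(1f fe) = 0x1ffe
  opcode bits[15:12]=0x1: jz/J
  [11:0] imm=4094 (s12→-2) = -2
  target = base 0x9ff2 + off 0x00 + 2 + imm -2 = 0x9ff2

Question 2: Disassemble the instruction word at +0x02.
@+02  big-endian(cb e0) = 0xcbe0
  op=0xcbe0>>12=0xc ⇒ cp (RR)
  [11:8] rd=11 = %r11
  [7:4] rs=14 = %r14

cp %r11, %r14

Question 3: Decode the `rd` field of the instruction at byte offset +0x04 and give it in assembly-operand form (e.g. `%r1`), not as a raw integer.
+0x04: 9d d5 ⇒ word 0x9dd5 (big)
  op=0x9dd5>>12=0x9 ⇒ cpi (RI)
  [11:8] rd=13 = %r13
  [7:0] imm=213 = 213

%r13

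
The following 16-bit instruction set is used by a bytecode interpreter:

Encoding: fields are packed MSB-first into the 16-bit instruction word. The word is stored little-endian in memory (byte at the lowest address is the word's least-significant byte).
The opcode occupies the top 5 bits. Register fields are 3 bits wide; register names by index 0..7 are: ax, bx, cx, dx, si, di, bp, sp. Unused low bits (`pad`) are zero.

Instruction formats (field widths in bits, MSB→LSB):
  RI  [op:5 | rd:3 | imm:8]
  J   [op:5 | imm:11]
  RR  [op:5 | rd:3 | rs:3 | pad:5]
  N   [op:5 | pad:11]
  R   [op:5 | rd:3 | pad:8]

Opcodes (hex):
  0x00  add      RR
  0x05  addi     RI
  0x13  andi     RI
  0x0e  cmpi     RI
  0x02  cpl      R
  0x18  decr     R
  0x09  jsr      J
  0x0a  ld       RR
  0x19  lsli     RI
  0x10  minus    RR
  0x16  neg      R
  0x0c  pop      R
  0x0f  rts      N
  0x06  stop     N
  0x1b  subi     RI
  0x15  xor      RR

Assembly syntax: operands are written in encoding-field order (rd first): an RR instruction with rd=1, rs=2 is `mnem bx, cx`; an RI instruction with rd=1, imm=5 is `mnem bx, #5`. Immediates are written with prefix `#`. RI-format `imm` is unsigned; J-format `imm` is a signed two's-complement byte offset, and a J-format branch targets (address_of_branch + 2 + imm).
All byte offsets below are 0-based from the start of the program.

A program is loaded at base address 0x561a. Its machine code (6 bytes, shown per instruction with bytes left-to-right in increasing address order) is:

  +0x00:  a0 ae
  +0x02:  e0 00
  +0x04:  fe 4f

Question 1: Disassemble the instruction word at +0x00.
[00] a0 ae → 0xaea0
  opcode bits[15:11]=0x15: xor/RR
  rd: (w>>8)&0x7=0x6 → bp
  rs: (w>>5)&0x7=0x5 → di

xor bp, di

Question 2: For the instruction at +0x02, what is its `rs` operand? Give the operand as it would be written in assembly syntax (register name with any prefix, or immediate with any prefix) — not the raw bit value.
@+02  little-endian(e0 00) = 0x00e0
  top 5b → 0x0 → add [RR]
  [10:8] rd=0 = ax
  [7:5] rs=7 = sp

sp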